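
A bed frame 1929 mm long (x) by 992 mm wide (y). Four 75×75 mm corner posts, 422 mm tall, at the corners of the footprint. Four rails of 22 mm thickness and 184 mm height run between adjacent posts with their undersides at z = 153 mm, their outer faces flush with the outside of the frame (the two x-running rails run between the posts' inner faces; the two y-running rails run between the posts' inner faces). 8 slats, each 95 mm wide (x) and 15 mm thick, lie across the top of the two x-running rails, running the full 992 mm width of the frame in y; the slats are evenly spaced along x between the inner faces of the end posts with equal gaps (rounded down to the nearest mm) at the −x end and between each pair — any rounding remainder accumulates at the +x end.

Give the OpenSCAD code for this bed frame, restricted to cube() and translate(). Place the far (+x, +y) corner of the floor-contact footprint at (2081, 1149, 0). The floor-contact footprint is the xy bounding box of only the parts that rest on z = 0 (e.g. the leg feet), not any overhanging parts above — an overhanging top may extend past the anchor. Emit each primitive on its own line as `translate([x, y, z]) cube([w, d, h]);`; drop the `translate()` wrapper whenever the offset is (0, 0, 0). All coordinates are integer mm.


// slat z = rail_z + rail_h = 153 + 184 = 337
// slat gap = ⌊(1779 − 8·95) / 9⌋ = 113
translate([152, 157, 0]) cube([75, 75, 422]);
translate([152, 1074, 0]) cube([75, 75, 422]);
translate([2006, 157, 0]) cube([75, 75, 422]);
translate([2006, 1074, 0]) cube([75, 75, 422]);
translate([227, 157, 153]) cube([1779, 22, 184]);
translate([227, 1127, 153]) cube([1779, 22, 184]);
translate([152, 232, 153]) cube([22, 842, 184]);
translate([2059, 232, 153]) cube([22, 842, 184]);
translate([340, 157, 337]) cube([95, 992, 15]);
translate([548, 157, 337]) cube([95, 992, 15]);
translate([756, 157, 337]) cube([95, 992, 15]);
translate([964, 157, 337]) cube([95, 992, 15]);
translate([1172, 157, 337]) cube([95, 992, 15]);
translate([1380, 157, 337]) cube([95, 992, 15]);
translate([1588, 157, 337]) cube([95, 992, 15]);
translate([1796, 157, 337]) cube([95, 992, 15]);


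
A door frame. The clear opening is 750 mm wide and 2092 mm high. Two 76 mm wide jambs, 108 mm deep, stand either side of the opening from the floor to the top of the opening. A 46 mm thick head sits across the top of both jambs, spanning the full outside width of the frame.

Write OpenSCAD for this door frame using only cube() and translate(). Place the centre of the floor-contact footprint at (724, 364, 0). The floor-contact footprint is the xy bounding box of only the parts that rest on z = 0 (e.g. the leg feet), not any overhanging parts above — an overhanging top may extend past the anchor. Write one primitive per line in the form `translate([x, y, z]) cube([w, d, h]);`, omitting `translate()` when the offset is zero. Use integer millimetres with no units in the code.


translate([273, 310, 0]) cube([76, 108, 2092]);
translate([1099, 310, 0]) cube([76, 108, 2092]);
translate([273, 310, 2092]) cube([902, 108, 46]);


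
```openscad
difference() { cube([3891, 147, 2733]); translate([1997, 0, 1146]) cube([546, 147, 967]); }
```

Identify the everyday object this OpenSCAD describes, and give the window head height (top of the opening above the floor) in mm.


A wall with a window opening. The window head height is 2113 mm.

A wall with a rectangular opening subtracted — a window. Sill at z = 1146, opening 967 mm tall, so the head is at 1146 + 967 = 2113 mm.


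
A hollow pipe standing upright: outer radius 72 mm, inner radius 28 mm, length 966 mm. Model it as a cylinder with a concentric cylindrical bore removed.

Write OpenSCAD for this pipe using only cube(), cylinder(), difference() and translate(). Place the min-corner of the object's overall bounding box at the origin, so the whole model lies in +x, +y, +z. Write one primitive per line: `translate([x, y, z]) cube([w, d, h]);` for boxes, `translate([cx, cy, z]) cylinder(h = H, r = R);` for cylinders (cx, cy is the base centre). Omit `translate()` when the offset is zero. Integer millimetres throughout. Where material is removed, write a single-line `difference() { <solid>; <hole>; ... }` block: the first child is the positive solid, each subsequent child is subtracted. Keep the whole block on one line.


difference() { translate([72, 72, 0]) cylinder(h = 966, r = 72); translate([72, 72, 0]) cylinder(h = 966, r = 28); }


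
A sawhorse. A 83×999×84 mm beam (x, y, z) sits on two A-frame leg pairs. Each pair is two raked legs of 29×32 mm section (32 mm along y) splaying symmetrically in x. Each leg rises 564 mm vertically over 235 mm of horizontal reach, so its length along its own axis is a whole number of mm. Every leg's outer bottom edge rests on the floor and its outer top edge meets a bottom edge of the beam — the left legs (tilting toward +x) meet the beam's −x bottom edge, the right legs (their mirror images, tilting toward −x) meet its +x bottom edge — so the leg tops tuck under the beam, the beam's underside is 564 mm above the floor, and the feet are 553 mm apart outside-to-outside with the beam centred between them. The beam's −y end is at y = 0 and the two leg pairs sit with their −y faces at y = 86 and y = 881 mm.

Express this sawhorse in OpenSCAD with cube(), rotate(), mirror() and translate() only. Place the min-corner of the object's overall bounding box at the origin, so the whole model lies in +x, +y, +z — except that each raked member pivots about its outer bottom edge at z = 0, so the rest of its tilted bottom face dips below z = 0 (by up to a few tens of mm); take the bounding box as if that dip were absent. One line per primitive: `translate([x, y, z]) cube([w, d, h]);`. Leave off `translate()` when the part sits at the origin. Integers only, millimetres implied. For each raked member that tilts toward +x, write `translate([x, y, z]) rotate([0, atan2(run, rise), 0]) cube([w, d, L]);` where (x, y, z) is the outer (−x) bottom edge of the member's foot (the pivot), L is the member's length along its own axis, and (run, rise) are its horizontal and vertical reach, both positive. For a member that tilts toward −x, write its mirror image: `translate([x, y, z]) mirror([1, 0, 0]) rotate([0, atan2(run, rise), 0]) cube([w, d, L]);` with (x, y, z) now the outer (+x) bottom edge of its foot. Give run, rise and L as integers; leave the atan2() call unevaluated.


// leg length = √(235² + 564²) = 611
// right-leg outer foot x = 2·235 + 83 = 553
// beam min-corner = (235, 0, 564)
translate([235, 0, 564]) cube([83, 999, 84]);
translate([0, 86, 0]) rotate([0, atan2(235, 564), 0]) cube([29, 32, 611]);
translate([553, 86, 0]) mirror([1, 0, 0]) rotate([0, atan2(235, 564), 0]) cube([29, 32, 611]);
translate([0, 881, 0]) rotate([0, atan2(235, 564), 0]) cube([29, 32, 611]);
translate([553, 881, 0]) mirror([1, 0, 0]) rotate([0, atan2(235, 564), 0]) cube([29, 32, 611]);


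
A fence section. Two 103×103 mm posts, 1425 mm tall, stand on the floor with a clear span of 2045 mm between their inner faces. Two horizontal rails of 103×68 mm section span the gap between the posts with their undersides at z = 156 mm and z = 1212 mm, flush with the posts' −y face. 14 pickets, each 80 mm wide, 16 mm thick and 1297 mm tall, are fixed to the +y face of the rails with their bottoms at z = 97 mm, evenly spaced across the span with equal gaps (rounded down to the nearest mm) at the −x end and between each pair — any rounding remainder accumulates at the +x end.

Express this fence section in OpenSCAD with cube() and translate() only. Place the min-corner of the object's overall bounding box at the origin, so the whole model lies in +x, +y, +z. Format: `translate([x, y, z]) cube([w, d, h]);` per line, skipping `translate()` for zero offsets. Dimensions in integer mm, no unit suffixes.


cube([103, 103, 1425]);
translate([2148, 0, 0]) cube([103, 103, 1425]);
translate([103, 0, 156]) cube([2045, 103, 68]);
translate([103, 0, 1212]) cube([2045, 103, 68]);
translate([164, 103, 97]) cube([80, 16, 1297]);
translate([305, 103, 97]) cube([80, 16, 1297]);
translate([446, 103, 97]) cube([80, 16, 1297]);
translate([587, 103, 97]) cube([80, 16, 1297]);
translate([728, 103, 97]) cube([80, 16, 1297]);
translate([869, 103, 97]) cube([80, 16, 1297]);
translate([1010, 103, 97]) cube([80, 16, 1297]);
translate([1151, 103, 97]) cube([80, 16, 1297]);
translate([1292, 103, 97]) cube([80, 16, 1297]);
translate([1433, 103, 97]) cube([80, 16, 1297]);
translate([1574, 103, 97]) cube([80, 16, 1297]);
translate([1715, 103, 97]) cube([80, 16, 1297]);
translate([1856, 103, 97]) cube([80, 16, 1297]);
translate([1997, 103, 97]) cube([80, 16, 1297]);


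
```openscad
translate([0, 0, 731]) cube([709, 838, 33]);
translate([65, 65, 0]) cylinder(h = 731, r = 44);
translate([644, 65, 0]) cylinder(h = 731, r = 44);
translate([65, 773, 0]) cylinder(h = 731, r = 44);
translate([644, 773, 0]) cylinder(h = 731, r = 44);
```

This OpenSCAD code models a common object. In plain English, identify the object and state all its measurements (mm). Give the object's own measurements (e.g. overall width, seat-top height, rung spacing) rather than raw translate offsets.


A rectangular dining table. The top is 709×838×33 mm with its upper surface at z = 764 mm. It stands on four round legs of 88 mm diameter, each leg's bounding box inset 21 mm from the nearest pair of top edges, running from the floor to the underside of the top.


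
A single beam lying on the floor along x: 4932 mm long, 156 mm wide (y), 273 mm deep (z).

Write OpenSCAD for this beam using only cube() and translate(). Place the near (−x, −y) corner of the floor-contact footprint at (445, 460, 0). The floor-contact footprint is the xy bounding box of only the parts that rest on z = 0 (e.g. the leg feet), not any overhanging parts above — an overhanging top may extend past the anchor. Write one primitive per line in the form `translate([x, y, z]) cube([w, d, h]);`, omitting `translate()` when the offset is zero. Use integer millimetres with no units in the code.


translate([445, 460, 0]) cube([4932, 156, 273]);


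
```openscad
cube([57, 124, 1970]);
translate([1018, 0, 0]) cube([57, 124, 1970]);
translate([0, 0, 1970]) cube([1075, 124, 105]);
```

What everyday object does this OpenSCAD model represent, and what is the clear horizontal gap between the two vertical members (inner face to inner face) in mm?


A door frame. The clear opening width is 961 mm.

Two 1970 mm tall posts with a header on top — a door frame. The left jamb is 57 mm wide at x = 0; the right jamb starts at x = 1018. The clear opening is 1018 − 57 = 961 mm.


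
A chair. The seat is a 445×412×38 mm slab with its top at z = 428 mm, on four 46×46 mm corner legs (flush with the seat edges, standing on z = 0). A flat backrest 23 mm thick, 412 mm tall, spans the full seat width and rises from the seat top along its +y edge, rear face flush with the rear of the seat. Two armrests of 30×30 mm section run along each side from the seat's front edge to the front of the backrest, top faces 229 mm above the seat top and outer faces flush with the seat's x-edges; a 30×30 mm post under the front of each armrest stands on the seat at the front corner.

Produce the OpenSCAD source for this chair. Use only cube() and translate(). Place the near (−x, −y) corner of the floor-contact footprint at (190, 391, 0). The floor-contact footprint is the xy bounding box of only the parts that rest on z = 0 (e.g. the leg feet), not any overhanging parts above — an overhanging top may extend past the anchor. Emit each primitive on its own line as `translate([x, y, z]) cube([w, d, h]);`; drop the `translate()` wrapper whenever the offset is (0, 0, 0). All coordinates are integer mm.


// leg_h = 428 - 38 = 390
// arm post h = 229 - 30 = 199
translate([190, 391, 390]) cube([445, 412, 38]);
translate([190, 391, 0]) cube([46, 46, 390]);
translate([589, 391, 0]) cube([46, 46, 390]);
translate([190, 757, 0]) cube([46, 46, 390]);
translate([589, 757, 0]) cube([46, 46, 390]);
translate([190, 780, 428]) cube([445, 23, 412]);
translate([190, 391, 627]) cube([30, 389, 30]);
translate([605, 391, 627]) cube([30, 389, 30]);
translate([190, 391, 428]) cube([30, 30, 199]);
translate([605, 391, 428]) cube([30, 30, 199]);


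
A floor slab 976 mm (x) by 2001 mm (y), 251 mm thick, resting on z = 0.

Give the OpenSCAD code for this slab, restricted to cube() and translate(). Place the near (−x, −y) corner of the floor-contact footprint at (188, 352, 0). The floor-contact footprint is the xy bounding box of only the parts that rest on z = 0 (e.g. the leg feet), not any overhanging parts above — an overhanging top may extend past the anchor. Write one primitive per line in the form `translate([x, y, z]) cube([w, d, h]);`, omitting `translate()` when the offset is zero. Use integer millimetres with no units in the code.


translate([188, 352, 0]) cube([976, 2001, 251]);


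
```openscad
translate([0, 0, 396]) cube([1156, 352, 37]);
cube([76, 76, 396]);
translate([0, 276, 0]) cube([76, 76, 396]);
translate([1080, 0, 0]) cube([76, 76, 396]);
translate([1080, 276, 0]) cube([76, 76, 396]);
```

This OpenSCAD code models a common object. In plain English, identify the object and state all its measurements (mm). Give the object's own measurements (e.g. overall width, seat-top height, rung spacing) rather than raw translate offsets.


A bench: a 1156×352 mm seat slab, 37 mm thick, top at z = 433 mm, on four 76×76 mm square legs flush with the seat corners and standing on z = 0.


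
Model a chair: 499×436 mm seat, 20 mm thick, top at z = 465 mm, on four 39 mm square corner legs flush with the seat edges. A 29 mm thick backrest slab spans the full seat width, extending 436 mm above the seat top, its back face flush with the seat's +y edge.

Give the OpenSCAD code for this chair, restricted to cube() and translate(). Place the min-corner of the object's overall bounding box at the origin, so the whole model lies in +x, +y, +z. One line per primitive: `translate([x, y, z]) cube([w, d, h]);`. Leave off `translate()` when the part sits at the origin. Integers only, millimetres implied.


translate([0, 0, 445]) cube([499, 436, 20]);
cube([39, 39, 445]);
translate([460, 0, 0]) cube([39, 39, 445]);
translate([0, 397, 0]) cube([39, 39, 445]);
translate([460, 397, 0]) cube([39, 39, 445]);
translate([0, 407, 465]) cube([499, 29, 436]);


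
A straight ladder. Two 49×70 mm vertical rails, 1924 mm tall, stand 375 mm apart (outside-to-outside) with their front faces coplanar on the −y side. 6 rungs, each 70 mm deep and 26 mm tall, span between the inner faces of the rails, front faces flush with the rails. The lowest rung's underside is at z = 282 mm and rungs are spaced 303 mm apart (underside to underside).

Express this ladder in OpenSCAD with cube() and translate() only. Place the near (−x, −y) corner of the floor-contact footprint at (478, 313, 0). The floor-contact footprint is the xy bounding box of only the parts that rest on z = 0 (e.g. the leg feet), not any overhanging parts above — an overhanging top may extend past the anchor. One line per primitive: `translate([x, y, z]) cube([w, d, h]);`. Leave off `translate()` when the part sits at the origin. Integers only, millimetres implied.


translate([478, 313, 0]) cube([49, 70, 1924]);
translate([804, 313, 0]) cube([49, 70, 1924]);
translate([527, 313, 282]) cube([277, 70, 26]);
translate([527, 313, 585]) cube([277, 70, 26]);
translate([527, 313, 888]) cube([277, 70, 26]);
translate([527, 313, 1191]) cube([277, 70, 26]);
translate([527, 313, 1494]) cube([277, 70, 26]);
translate([527, 313, 1797]) cube([277, 70, 26]);


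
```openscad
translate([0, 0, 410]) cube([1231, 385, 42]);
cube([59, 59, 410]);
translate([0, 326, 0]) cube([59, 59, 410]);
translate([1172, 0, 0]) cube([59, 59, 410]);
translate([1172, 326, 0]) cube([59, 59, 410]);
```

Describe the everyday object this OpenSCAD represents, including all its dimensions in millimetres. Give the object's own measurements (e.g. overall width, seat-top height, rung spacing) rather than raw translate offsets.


A long wooden bench with a 1231 mm (x) × 385 mm (y) seat, 42 mm thick, its top surface 452 mm above the floor. Four 59 mm square legs at the seat corners, flush with the edges, run from z = 0 to the seat underside.


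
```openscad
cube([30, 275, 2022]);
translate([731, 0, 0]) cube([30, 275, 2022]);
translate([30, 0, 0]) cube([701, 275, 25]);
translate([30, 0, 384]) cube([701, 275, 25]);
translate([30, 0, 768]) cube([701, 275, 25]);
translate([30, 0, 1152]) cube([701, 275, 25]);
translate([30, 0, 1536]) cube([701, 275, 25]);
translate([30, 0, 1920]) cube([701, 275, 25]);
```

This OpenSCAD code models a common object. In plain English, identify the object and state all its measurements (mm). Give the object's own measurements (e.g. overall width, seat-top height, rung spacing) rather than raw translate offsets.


An open bookshelf. Two side panels, each 30 mm thick, 275 mm deep and 2022 mm tall, stand 761 mm apart (outside-to-outside). Between them sit 6 shelves, each 25 mm thick and 275 mm deep, spanning the full gap between the sides. The bottom shelf rests on the floor (its underside at z = 0) and the clear gap between one shelf's top and the next shelf's underside is 359 mm.


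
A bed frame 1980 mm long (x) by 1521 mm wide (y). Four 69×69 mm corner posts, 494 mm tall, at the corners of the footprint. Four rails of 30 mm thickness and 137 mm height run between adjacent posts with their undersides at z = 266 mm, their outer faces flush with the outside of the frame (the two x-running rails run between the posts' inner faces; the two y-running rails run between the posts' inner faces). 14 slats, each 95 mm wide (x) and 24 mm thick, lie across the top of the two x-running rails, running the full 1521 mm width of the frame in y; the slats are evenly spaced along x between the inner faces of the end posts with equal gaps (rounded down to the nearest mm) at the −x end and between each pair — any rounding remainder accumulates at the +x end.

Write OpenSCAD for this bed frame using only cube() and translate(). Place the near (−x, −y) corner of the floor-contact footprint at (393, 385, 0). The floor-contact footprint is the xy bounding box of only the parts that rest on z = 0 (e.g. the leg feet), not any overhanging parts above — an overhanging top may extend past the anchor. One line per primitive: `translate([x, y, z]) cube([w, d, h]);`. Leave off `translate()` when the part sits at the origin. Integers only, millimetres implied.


// slat z = rail_z + rail_h = 266 + 137 = 403
// slat gap = ⌊(1842 − 14·95) / 15⌋ = 34
translate([393, 385, 0]) cube([69, 69, 494]);
translate([393, 1837, 0]) cube([69, 69, 494]);
translate([2304, 385, 0]) cube([69, 69, 494]);
translate([2304, 1837, 0]) cube([69, 69, 494]);
translate([462, 385, 266]) cube([1842, 30, 137]);
translate([462, 1876, 266]) cube([1842, 30, 137]);
translate([393, 454, 266]) cube([30, 1383, 137]);
translate([2343, 454, 266]) cube([30, 1383, 137]);
translate([496, 385, 403]) cube([95, 1521, 24]);
translate([625, 385, 403]) cube([95, 1521, 24]);
translate([754, 385, 403]) cube([95, 1521, 24]);
translate([883, 385, 403]) cube([95, 1521, 24]);
translate([1012, 385, 403]) cube([95, 1521, 24]);
translate([1141, 385, 403]) cube([95, 1521, 24]);
translate([1270, 385, 403]) cube([95, 1521, 24]);
translate([1399, 385, 403]) cube([95, 1521, 24]);
translate([1528, 385, 403]) cube([95, 1521, 24]);
translate([1657, 385, 403]) cube([95, 1521, 24]);
translate([1786, 385, 403]) cube([95, 1521, 24]);
translate([1915, 385, 403]) cube([95, 1521, 24]);
translate([2044, 385, 403]) cube([95, 1521, 24]);
translate([2173, 385, 403]) cube([95, 1521, 24]);


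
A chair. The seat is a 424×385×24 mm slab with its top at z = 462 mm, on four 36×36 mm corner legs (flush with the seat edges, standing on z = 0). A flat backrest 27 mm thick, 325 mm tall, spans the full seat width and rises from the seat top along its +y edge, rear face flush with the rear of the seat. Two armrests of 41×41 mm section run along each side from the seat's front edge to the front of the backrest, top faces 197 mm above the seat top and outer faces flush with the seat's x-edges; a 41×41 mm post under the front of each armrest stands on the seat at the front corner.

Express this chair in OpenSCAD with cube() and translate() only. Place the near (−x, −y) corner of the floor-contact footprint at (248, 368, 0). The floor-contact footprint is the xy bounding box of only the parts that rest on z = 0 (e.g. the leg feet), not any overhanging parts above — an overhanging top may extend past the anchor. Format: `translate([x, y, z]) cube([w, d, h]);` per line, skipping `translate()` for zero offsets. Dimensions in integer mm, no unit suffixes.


translate([248, 368, 438]) cube([424, 385, 24]);
translate([248, 368, 0]) cube([36, 36, 438]);
translate([636, 368, 0]) cube([36, 36, 438]);
translate([248, 717, 0]) cube([36, 36, 438]);
translate([636, 717, 0]) cube([36, 36, 438]);
translate([248, 726, 462]) cube([424, 27, 325]);
translate([248, 368, 618]) cube([41, 358, 41]);
translate([631, 368, 618]) cube([41, 358, 41]);
translate([248, 368, 462]) cube([41, 41, 156]);
translate([631, 368, 462]) cube([41, 41, 156]);


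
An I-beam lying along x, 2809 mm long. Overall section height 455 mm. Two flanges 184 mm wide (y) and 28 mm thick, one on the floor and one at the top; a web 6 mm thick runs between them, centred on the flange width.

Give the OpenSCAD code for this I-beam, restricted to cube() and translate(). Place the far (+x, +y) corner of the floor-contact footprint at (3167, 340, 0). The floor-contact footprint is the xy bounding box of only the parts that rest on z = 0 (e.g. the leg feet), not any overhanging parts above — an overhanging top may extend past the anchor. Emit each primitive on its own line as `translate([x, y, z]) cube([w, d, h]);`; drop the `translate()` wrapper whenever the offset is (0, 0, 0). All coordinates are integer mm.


translate([358, 156, 0]) cube([2809, 184, 28]);
translate([358, 245, 28]) cube([2809, 6, 399]);
translate([358, 156, 427]) cube([2809, 184, 28]);


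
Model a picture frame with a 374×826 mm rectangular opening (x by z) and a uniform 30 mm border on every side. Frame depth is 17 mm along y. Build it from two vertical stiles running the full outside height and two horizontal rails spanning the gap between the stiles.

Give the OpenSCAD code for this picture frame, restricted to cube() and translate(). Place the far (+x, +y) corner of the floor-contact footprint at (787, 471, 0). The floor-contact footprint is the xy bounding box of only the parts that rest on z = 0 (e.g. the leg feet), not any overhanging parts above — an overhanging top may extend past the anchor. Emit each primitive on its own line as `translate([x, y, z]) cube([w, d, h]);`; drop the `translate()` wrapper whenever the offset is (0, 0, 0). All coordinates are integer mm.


translate([353, 454, 0]) cube([30, 17, 886]);
translate([757, 454, 0]) cube([30, 17, 886]);
translate([383, 454, 0]) cube([374, 17, 30]);
translate([383, 454, 856]) cube([374, 17, 30]);


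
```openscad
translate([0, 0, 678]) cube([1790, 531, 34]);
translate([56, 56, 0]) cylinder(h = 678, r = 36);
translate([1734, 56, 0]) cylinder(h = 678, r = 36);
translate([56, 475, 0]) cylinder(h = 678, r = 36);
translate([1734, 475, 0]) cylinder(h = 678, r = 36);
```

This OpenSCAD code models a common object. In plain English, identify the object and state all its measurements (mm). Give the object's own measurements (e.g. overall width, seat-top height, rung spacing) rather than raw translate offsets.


A table: top 1790 mm (x) × 531 mm (y), 34 mm thick, upper face at z = 712 mm, on four round legs of 72 mm diameter, each leg's bounding box inset 20 mm from the nearest pair of top edges from z = 0 to the bottom of the top.


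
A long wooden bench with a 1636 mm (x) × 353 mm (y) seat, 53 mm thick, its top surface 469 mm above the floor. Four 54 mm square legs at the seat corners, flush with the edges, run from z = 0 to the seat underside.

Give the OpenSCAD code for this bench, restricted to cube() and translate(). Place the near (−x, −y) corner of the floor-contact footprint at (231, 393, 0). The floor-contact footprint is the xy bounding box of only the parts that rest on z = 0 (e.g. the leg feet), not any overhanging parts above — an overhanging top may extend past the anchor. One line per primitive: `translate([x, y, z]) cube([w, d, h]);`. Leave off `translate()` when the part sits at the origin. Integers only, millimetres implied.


translate([231, 393, 416]) cube([1636, 353, 53]);
translate([231, 393, 0]) cube([54, 54, 416]);
translate([231, 692, 0]) cube([54, 54, 416]);
translate([1813, 393, 0]) cube([54, 54, 416]);
translate([1813, 692, 0]) cube([54, 54, 416]);


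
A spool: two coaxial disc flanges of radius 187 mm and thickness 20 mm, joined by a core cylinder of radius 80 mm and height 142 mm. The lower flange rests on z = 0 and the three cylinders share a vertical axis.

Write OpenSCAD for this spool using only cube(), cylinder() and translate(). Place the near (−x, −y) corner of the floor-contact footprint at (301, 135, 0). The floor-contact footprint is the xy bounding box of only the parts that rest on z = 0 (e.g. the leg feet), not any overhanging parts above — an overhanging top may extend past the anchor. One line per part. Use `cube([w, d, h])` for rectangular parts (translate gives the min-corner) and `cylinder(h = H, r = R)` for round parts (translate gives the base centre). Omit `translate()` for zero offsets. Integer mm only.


translate([488, 322, 0]) cylinder(h = 20, r = 187);
translate([488, 322, 20]) cylinder(h = 142, r = 80);
translate([488, 322, 162]) cylinder(h = 20, r = 187);


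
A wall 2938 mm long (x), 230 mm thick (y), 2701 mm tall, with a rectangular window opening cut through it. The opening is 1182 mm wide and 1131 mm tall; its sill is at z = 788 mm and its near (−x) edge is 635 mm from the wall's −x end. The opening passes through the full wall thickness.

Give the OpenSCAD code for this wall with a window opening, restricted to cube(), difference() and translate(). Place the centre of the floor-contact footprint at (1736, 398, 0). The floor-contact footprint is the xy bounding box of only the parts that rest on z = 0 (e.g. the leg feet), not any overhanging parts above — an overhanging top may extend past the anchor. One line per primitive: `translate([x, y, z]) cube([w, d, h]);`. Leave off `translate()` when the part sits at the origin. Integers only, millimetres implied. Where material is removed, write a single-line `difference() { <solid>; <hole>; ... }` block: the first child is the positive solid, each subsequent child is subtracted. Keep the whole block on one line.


difference() { translate([267, 283, 0]) cube([2938, 230, 2701]); translate([902, 283, 788]) cube([1182, 230, 1131]); }


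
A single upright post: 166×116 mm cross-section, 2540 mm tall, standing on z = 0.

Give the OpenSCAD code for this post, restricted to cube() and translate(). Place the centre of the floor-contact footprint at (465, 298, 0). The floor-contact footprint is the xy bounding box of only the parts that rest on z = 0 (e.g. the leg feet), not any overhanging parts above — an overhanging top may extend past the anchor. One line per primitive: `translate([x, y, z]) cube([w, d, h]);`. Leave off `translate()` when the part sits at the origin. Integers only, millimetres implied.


translate([382, 240, 0]) cube([166, 116, 2540]);


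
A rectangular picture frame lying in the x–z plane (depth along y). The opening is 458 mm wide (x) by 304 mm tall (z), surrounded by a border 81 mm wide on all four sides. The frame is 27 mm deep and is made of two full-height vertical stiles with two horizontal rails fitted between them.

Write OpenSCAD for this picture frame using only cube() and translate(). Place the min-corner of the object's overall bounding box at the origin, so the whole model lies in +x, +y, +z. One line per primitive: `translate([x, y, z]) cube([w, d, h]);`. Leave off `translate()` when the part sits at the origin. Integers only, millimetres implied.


cube([81, 27, 466]);
translate([539, 0, 0]) cube([81, 27, 466]);
translate([81, 0, 0]) cube([458, 27, 81]);
translate([81, 0, 385]) cube([458, 27, 81]);


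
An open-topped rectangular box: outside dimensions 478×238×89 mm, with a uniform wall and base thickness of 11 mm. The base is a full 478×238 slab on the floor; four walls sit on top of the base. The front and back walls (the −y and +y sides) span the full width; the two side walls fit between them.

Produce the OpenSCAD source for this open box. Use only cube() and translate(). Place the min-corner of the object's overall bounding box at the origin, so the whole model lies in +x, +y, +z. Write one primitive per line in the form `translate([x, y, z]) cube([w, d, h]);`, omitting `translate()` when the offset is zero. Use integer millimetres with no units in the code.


cube([478, 238, 11]);
translate([0, 0, 11]) cube([478, 11, 78]);
translate([0, 227, 11]) cube([478, 11, 78]);
translate([0, 11, 11]) cube([11, 216, 78]);
translate([467, 11, 11]) cube([11, 216, 78]);


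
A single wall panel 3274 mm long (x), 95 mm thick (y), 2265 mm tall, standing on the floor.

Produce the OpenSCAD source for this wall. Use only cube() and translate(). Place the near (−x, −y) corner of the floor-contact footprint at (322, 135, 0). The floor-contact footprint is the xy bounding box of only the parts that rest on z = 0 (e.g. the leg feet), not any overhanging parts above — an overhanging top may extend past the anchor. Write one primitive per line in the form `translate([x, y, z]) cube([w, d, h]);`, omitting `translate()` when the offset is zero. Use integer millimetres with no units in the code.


translate([322, 135, 0]) cube([3274, 95, 2265]);


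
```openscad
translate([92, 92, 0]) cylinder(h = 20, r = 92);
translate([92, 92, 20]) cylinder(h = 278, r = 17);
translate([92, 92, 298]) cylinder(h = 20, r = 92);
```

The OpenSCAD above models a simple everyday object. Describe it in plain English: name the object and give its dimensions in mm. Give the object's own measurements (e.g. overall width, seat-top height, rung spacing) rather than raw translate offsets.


A spool: two coaxial disc flanges of radius 92 mm and thickness 20 mm, joined by a core cylinder of radius 17 mm and height 278 mm. The lower flange rests on z = 0 and the three cylinders share a vertical axis.


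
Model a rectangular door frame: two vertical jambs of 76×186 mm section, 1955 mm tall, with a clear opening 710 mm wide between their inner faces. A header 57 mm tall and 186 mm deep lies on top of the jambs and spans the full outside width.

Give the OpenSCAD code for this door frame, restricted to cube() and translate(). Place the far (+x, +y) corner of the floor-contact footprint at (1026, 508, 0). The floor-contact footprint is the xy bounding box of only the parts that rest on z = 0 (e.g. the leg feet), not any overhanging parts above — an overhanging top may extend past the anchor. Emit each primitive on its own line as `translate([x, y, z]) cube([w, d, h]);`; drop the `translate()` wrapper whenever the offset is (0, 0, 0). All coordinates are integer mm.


translate([164, 322, 0]) cube([76, 186, 1955]);
translate([950, 322, 0]) cube([76, 186, 1955]);
translate([164, 322, 1955]) cube([862, 186, 57]);


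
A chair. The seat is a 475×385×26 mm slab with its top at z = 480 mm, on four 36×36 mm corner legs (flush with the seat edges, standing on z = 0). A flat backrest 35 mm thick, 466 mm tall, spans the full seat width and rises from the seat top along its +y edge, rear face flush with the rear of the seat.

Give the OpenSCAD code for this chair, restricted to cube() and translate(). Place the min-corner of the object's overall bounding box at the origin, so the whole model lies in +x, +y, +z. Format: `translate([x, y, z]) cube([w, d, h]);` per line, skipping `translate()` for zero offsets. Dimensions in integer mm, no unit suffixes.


translate([0, 0, 454]) cube([475, 385, 26]);
cube([36, 36, 454]);
translate([439, 0, 0]) cube([36, 36, 454]);
translate([0, 349, 0]) cube([36, 36, 454]);
translate([439, 349, 0]) cube([36, 36, 454]);
translate([0, 350, 480]) cube([475, 35, 466]);


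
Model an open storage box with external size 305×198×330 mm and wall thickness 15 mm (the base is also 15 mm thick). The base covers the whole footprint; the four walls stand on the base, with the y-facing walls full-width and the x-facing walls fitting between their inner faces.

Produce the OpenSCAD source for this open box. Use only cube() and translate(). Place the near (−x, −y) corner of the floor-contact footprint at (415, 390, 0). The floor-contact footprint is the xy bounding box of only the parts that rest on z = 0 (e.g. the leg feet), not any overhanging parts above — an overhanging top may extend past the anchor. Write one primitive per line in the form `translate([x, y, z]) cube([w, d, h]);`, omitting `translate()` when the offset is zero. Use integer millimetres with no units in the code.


translate([415, 390, 0]) cube([305, 198, 15]);
translate([415, 390, 15]) cube([305, 15, 315]);
translate([415, 573, 15]) cube([305, 15, 315]);
translate([415, 405, 15]) cube([15, 168, 315]);
translate([705, 405, 15]) cube([15, 168, 315]);


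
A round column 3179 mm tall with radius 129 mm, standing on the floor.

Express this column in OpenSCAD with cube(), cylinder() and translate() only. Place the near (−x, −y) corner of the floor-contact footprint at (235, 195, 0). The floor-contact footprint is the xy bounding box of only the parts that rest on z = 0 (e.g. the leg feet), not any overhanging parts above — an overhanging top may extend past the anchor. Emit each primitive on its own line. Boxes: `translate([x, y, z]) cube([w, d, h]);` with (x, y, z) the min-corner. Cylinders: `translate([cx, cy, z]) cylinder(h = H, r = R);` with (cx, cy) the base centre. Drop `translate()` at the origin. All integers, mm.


translate([364, 324, 0]) cylinder(h = 3179, r = 129);


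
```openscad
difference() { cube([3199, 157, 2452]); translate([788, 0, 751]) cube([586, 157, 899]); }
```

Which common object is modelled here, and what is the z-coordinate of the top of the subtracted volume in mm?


A wall with a window opening. The window head height is 1650 mm.

A wall with a rectangular opening subtracted — a window. Sill at z = 751, opening 899 mm tall, so the head is at 751 + 899 = 1650 mm.


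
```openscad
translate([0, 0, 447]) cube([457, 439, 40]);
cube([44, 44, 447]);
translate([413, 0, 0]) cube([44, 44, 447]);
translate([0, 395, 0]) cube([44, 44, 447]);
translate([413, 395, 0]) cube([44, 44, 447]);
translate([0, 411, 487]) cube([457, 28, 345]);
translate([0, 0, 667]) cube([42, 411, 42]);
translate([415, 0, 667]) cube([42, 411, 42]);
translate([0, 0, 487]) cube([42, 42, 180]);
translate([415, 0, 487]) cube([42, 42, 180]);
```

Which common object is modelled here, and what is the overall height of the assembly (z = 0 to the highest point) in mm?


A chair. The overall height is 832 mm.

A slab on four corner posts with a tall panel at the back — a chair. The seat slab sits at z = 447 with thickness 40, and the 345 mm backrest starts at the seat top, so the overall height is 447 + 40 + 345 = 832 mm.


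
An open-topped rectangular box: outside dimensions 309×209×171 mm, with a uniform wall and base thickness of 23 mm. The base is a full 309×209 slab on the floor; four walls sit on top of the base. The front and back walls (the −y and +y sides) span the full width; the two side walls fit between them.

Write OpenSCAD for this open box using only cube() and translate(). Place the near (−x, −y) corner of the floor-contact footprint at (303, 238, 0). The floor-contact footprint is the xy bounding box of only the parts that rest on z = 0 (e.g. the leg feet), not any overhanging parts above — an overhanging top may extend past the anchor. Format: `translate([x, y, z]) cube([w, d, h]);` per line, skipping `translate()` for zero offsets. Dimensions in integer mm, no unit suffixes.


translate([303, 238, 0]) cube([309, 209, 23]);
translate([303, 238, 23]) cube([309, 23, 148]);
translate([303, 424, 23]) cube([309, 23, 148]);
translate([303, 261, 23]) cube([23, 163, 148]);
translate([589, 261, 23]) cube([23, 163, 148]);


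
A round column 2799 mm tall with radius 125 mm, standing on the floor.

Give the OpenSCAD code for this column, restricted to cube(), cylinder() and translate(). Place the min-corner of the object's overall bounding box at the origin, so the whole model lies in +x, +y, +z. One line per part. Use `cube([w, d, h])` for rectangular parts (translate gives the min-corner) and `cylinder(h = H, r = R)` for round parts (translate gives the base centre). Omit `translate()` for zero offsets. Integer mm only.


translate([125, 125, 0]) cylinder(h = 2799, r = 125);


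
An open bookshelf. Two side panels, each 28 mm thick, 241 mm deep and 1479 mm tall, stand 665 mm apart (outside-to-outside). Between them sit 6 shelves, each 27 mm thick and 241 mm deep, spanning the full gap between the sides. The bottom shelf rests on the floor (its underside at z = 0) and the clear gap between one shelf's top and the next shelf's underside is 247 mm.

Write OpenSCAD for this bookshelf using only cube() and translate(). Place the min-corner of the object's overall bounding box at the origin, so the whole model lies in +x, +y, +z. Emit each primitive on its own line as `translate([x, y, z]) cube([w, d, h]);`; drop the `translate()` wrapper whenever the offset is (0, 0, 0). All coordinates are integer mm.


cube([28, 241, 1479]);
translate([637, 0, 0]) cube([28, 241, 1479]);
translate([28, 0, 0]) cube([609, 241, 27]);
translate([28, 0, 274]) cube([609, 241, 27]);
translate([28, 0, 548]) cube([609, 241, 27]);
translate([28, 0, 822]) cube([609, 241, 27]);
translate([28, 0, 1096]) cube([609, 241, 27]);
translate([28, 0, 1370]) cube([609, 241, 27]);


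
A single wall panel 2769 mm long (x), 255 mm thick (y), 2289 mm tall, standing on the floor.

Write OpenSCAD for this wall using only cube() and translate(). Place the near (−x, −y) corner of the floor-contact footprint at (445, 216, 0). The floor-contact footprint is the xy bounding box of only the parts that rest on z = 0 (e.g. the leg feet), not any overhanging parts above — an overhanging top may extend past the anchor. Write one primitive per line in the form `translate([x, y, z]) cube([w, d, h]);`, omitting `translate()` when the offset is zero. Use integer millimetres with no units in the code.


translate([445, 216, 0]) cube([2769, 255, 2289]);


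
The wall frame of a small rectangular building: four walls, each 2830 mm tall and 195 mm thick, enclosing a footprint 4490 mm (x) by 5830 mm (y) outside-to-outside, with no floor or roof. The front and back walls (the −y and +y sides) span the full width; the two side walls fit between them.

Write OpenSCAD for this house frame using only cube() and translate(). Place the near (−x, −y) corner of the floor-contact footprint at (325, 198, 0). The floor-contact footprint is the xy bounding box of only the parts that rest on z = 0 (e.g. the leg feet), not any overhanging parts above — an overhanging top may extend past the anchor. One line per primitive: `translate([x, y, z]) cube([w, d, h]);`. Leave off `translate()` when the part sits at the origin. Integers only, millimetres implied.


translate([325, 198, 0]) cube([4490, 195, 2830]);
translate([325, 5833, 0]) cube([4490, 195, 2830]);
translate([325, 393, 0]) cube([195, 5440, 2830]);
translate([4620, 393, 0]) cube([195, 5440, 2830]);


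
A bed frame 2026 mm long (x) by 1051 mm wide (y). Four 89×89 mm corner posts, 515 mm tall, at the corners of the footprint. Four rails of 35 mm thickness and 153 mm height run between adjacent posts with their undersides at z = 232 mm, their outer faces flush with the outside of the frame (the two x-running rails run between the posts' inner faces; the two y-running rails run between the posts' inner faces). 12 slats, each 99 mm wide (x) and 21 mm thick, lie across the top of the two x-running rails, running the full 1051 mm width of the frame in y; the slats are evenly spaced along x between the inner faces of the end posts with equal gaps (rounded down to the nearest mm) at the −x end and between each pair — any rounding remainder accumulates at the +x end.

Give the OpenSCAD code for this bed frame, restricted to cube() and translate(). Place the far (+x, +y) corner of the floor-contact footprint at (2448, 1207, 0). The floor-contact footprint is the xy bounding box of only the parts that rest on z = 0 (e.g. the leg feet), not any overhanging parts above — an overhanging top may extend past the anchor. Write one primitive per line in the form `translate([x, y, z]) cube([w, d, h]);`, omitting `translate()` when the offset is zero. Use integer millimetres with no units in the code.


translate([422, 156, 0]) cube([89, 89, 515]);
translate([422, 1118, 0]) cube([89, 89, 515]);
translate([2359, 156, 0]) cube([89, 89, 515]);
translate([2359, 1118, 0]) cube([89, 89, 515]);
translate([511, 156, 232]) cube([1848, 35, 153]);
translate([511, 1172, 232]) cube([1848, 35, 153]);
translate([422, 245, 232]) cube([35, 873, 153]);
translate([2413, 245, 232]) cube([35, 873, 153]);
translate([561, 156, 385]) cube([99, 1051, 21]);
translate([710, 156, 385]) cube([99, 1051, 21]);
translate([859, 156, 385]) cube([99, 1051, 21]);
translate([1008, 156, 385]) cube([99, 1051, 21]);
translate([1157, 156, 385]) cube([99, 1051, 21]);
translate([1306, 156, 385]) cube([99, 1051, 21]);
translate([1455, 156, 385]) cube([99, 1051, 21]);
translate([1604, 156, 385]) cube([99, 1051, 21]);
translate([1753, 156, 385]) cube([99, 1051, 21]);
translate([1902, 156, 385]) cube([99, 1051, 21]);
translate([2051, 156, 385]) cube([99, 1051, 21]);
translate([2200, 156, 385]) cube([99, 1051, 21]);
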